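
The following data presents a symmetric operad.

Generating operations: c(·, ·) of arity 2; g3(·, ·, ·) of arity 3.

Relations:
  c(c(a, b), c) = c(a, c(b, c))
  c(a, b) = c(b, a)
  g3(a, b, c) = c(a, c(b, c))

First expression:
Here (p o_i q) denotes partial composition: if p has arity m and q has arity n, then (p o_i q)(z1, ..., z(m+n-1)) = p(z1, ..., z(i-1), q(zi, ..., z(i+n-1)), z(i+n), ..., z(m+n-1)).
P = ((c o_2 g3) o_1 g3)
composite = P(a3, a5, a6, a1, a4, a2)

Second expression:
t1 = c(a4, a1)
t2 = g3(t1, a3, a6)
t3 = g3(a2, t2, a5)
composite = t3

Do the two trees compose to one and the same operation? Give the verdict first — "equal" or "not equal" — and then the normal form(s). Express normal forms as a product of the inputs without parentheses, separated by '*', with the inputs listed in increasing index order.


equal; the common form is a1 * a2 * a3 * a4 * a5 * a6

In normal form, the first expression is a1 * a2 * a3 * a4 * a5 * a6
In normal form, the second expression is a1 * a2 * a3 * a4 * a5 * a6
Both agree, so they are equal.


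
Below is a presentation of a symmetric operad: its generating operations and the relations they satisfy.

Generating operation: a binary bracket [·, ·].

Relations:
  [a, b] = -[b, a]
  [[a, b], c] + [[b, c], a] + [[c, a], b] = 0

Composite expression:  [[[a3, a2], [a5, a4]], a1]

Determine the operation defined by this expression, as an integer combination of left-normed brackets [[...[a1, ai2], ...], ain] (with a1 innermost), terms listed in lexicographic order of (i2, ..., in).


-[[[[a1, a2], a3], a4], a5] + [[[[a1, a2], a3], a5], a4] + [[[[a1, a3], a2], a4], a5] - [[[[a1, a3], a2], a5], a4] + [[[[a1, a4], a5], a2], a3] - [[[[a1, a4], a5], a3], a2] - [[[[a1, a5], a4], a2], a3] + [[[[a1, a5], a4], a3], a2]


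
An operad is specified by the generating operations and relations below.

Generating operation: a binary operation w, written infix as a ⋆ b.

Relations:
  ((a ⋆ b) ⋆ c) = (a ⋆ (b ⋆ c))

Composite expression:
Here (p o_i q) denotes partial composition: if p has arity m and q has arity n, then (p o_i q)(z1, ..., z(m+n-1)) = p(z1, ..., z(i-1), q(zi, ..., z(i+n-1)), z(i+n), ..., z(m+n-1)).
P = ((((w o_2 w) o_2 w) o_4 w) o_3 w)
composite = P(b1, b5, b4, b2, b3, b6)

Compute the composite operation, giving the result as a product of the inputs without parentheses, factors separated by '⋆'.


b1 ⋆ b5 ⋆ b4 ⋆ b2 ⋆ b3 ⋆ b6

Key point: w is associative — brackets drop, the b-order remains.
(b4 ⋆ b2) collapses to b4 ⋆ b2
(b5 ⋆ (b4 ⋆ b2)) collapses to b5 ⋆ b4 ⋆ b2
(b3 ⋆ b6) collapses to b3 ⋆ b6
((b5 ⋆ (b4 ⋆ b2)) ⋆ (b3 ⋆ b6)) collapses to b5 ⋆ b4 ⋆ b2 ⋆ b3 ⋆ b6
(b1 ⋆ ((b5 ⋆ (b4 ⋆ b2)) ⋆ (b3 ⋆ b6))) collapses to b1 ⋆ b5 ⋆ b4 ⋆ b2 ⋆ b3 ⋆ b6


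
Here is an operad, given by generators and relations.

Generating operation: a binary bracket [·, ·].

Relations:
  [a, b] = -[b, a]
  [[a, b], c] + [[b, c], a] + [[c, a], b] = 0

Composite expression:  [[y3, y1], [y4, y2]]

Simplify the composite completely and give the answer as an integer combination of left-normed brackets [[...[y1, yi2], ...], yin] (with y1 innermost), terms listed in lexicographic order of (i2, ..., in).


[[[y1, y3], y2], y4] - [[[y1, y3], y4], y2]


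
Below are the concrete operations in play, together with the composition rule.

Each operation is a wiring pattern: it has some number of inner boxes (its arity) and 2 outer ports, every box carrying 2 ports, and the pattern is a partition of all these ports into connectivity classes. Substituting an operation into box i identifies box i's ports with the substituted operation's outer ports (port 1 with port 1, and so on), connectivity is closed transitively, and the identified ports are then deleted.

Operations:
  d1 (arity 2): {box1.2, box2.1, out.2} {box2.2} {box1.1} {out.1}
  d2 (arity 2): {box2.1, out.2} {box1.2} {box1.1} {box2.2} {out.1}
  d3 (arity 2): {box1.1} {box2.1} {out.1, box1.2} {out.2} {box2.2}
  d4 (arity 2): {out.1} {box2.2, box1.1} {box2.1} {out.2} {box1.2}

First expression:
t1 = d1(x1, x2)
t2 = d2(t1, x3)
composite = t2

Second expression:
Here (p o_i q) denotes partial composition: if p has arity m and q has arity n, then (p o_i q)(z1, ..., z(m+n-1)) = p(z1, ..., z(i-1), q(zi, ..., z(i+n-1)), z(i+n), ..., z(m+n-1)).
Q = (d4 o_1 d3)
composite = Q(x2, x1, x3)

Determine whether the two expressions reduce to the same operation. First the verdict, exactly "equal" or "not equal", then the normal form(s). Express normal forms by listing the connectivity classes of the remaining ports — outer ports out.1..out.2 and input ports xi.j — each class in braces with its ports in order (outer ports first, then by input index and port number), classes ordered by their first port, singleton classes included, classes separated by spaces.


not equal; first: {out.1} {out.2, x3.1} {x1.1} {x1.2, x2.1} {x2.2} {x3.2}; second: {out.1} {out.2} {x1.1} {x1.2} {x2.1} {x2.2, x3.2} {x3.1}

The first composite normalizes to {out.1} {out.2, x3.1} {x1.1} {x1.2, x2.1} {x2.2} {x3.2}
The second composite normalizes to {out.1} {out.2} {x1.1} {x1.2} {x2.1} {x2.2, x3.2} {x3.1}
The normal forms differ: not equal.


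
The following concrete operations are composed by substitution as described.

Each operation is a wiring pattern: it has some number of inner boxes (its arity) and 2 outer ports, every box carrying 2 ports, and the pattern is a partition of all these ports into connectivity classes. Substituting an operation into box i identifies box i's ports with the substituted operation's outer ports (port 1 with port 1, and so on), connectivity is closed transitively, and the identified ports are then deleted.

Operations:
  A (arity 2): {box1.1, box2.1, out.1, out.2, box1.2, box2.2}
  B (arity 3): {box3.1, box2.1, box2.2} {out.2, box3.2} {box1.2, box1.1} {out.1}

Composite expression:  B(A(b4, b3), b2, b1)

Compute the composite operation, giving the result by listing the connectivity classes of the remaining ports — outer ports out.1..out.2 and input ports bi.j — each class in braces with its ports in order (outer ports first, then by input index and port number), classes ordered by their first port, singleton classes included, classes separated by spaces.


{out.1} {out.2, b1.2} {b1.1, b2.1, b2.2} {b3.1, b3.2, b4.1, b4.2}

Connectivity passes through glued B-boundaries; trace each wire chain.
after A, the pattern on (b4, b3) reads {out.1, out.2, b3.1, b3.2, b4.1, b4.2} (out.j = its outer ports)
after B, the pattern on (b4, b3, b2, b1) reads {out.1} {out.2, b1.2} {b1.1, b2.1, b2.2} {b3.1, b3.2, b4.1, b4.2} (out.j = its outer ports)


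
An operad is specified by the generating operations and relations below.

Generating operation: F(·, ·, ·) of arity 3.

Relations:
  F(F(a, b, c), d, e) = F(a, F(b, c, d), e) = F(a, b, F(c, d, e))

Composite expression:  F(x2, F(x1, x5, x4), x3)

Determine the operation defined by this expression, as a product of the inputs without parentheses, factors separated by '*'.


x2 * x1 * x5 * x4 * x3

Associativity of F dissolves the nesting; only the x-input order survives.
F(x1, x5, x4) unparenthesizes to x1 * x5 * x4
F(x2, F(x1, x5, x4), x3) unparenthesizes to x2 * x1 * x5 * x4 * x3


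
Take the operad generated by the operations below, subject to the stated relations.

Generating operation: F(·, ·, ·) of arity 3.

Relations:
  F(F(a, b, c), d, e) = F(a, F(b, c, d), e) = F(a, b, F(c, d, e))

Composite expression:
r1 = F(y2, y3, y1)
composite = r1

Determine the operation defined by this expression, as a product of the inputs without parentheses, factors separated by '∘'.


y2 ∘ y3 ∘ y1

The F-tree's shape is irrelevant; the y-reading-order decides.
F(y2, y3, y1) reduces to y2 ∘ y3 ∘ y1


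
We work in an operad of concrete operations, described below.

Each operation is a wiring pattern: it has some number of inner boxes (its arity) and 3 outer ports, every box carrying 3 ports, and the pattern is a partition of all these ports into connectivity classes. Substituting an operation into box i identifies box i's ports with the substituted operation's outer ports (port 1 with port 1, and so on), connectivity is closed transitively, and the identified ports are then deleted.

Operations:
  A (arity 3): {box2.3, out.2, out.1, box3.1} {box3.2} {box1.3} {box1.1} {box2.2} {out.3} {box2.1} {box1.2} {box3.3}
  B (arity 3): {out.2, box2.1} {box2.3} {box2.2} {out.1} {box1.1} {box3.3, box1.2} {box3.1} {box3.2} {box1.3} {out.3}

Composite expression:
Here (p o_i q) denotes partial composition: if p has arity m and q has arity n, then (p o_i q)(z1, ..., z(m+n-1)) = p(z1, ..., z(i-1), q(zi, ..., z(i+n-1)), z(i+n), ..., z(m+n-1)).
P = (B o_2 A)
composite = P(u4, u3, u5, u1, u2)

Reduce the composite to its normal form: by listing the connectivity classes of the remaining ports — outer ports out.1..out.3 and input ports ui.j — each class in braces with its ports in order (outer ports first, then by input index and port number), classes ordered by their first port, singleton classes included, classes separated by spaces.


{out.1} {out.2, u1.1, u5.3} {out.3} {u1.2} {u1.3} {u2.1} {u2.2} {u2.3, u4.2} {u3.1} {u3.2} {u3.3} {u4.1} {u4.3} {u5.1} {u5.2}

Reachability decides: close wires over B-identified ports.
stage A: inputs (u3, u5, u1), connectivity {out.1, out.2, u1.1, u5.3} {out.3} {u1.2} {u1.3} {u3.1} {u3.2} {u3.3} {u5.1} {u5.2}, out.j its boundary
stage B: inputs (u4, u3, u5, u1, u2), connectivity {out.1} {out.2, u1.1, u5.3} {out.3} {u1.2} {u1.3} {u2.1} {u2.2} {u2.3, u4.2} {u3.1} {u3.2} {u3.3} {u4.1} {u4.3} {u5.1} {u5.2}, out.j its boundary


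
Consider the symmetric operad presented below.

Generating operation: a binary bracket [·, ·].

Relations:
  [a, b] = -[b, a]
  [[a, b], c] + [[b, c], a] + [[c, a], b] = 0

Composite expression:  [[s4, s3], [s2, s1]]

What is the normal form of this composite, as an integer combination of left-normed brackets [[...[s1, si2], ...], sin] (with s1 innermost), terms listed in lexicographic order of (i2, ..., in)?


In the tensor algebra, words opening s1 carry the s1-anchored form.
Composite bracket: [[s4, s3], [s2, s1]]
Expanding via [a, b] = ab - ba: 8 signed words (2^3 = 8).
Words beginning with s1 determine it all:
  s1s2s3s4 (sign -1) contributes -[[[s1, s2], s3], s4]
  s1s2s4s3 (sign +1) contributes +[[[s1, s2], s4], s3]

-[[[s1, s2], s3], s4] + [[[s1, s2], s4], s3]


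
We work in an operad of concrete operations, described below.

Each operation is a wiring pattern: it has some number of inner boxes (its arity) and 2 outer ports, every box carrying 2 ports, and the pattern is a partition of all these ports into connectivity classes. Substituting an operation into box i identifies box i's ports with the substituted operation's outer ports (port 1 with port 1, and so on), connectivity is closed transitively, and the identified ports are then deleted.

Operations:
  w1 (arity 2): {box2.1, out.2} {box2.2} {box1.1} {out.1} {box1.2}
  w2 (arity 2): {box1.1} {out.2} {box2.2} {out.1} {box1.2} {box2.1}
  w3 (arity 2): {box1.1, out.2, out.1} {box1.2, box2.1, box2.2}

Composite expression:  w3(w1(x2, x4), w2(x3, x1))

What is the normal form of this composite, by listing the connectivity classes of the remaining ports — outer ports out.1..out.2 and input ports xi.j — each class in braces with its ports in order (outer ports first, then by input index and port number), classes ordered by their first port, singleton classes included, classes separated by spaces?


{out.1, out.2} {x1.1} {x1.2} {x2.1} {x2.2} {x3.1} {x3.2} {x4.1} {x4.2}

Connectivity passes through glued w3-boundaries; trace each wire chain.
w1 over (x2, x4) gives {out.1} {out.2, x4.1} {x2.1} {x2.2} {x4.2}, out.j being that stage's outer ports
w2 over (x3, x1) gives {out.1} {out.2} {x1.1} {x1.2} {x3.1} {x3.2}, out.j being that stage's outer ports
w3 over (x2, x4, x3, x1) gives {out.1, out.2} {x1.1} {x1.2} {x2.1} {x2.2} {x3.1} {x3.2} {x4.1} {x4.2}, out.j being that stage's outer ports


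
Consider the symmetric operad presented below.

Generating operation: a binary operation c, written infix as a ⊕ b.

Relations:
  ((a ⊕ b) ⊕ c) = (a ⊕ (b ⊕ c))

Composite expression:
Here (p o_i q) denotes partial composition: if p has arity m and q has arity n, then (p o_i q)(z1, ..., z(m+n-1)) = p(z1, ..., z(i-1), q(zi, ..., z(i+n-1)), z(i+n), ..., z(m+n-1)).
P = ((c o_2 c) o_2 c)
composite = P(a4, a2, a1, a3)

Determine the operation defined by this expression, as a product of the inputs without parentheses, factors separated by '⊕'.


Associativity of c dissolves the nesting; only the a-input order survives.
(a2 ⊕ a1) spells out as a2 ⊕ a1
((a2 ⊕ a1) ⊕ a3) spells out as a2 ⊕ a1 ⊕ a3
(a4 ⊕ ((a2 ⊕ a1) ⊕ a3)) spells out as a4 ⊕ a2 ⊕ a1 ⊕ a3

a4 ⊕ a2 ⊕ a1 ⊕ a3


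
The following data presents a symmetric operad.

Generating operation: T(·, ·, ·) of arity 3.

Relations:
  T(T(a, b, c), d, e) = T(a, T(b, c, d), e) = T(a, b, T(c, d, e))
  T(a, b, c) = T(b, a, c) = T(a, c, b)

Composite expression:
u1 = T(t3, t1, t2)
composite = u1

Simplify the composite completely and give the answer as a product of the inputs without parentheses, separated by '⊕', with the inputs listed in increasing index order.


Reordering under T is free, so list the t-inputs canonically.
T(t3, t1, t2) reduces to t3 ⊕ t1 ⊕ t2
commutativity sorts the factors: t1 ⊕ t2 ⊕ t3

t1 ⊕ t2 ⊕ t3


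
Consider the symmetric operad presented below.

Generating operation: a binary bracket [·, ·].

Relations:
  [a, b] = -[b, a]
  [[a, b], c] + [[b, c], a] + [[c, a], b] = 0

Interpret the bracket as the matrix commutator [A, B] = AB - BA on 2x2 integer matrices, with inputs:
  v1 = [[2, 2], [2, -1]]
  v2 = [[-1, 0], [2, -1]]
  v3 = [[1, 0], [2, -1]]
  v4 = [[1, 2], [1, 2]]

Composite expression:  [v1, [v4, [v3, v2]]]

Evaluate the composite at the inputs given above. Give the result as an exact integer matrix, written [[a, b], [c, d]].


[[-8, 32], [-20, 8]]


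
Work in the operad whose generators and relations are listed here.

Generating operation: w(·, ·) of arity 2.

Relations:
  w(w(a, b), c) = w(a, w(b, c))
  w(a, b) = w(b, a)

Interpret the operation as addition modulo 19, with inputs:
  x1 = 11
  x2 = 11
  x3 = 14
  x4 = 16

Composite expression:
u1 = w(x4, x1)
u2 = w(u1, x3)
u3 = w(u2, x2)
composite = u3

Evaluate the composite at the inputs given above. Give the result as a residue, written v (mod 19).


w(x4, x1) = 8
w(w(x4, x1), x3) = 3
w(w(w(x4, x1), x3), x2) = 14

14 (mod 19)


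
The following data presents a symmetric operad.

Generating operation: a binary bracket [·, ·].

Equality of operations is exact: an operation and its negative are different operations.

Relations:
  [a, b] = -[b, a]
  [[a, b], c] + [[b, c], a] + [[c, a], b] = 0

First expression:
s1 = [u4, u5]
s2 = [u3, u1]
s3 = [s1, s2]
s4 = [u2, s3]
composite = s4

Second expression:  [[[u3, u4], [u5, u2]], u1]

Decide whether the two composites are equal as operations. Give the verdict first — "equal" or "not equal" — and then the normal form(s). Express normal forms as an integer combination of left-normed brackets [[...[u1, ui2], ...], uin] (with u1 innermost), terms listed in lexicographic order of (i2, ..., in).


Reducing the first expression gives -[[[[u1, u3], u4], u5], u2] + [[[[u1, u3], u5], u4], u2]
Reducing the second expression gives -[[[[u1, u2], u5], u3], u4] + [[[[u1, u2], u5], u4], u3] + [[[[u1, u3], u4], u2], u5] - [[[[u1, u3], u4], u5], u2] - [[[[u1, u4], u3], u2], u5] + [[[[u1, u4], u3], u5], u2] + [[[[u1, u5], u2], u3], u4] - [[[[u1, u5], u2], u4], u3]
Distinct normal forms: not equal.

not equal: they reduce to -[[[[u1, u3], u4], u5], u2] + [[[[u1, u3], u5], u4], u2] and -[[[[u1, u2], u5], u3], u4] + [[[[u1, u2], u5], u4], u3] + [[[[u1, u3], u4], u2], u5] - [[[[u1, u3], u4], u5], u2] - [[[[u1, u4], u3], u2], u5] + [[[[u1, u4], u3], u5], u2] + [[[[u1, u5], u2], u3], u4] - [[[[u1, u5], u2], u4], u3]


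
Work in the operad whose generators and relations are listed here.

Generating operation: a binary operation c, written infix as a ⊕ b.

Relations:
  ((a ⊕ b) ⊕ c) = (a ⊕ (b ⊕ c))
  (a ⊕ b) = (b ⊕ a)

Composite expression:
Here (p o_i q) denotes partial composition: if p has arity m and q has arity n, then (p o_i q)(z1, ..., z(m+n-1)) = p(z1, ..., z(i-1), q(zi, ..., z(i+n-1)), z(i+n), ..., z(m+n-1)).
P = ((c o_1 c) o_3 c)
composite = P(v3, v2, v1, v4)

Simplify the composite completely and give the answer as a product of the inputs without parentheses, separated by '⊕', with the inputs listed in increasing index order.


v1 ⊕ v2 ⊕ v3 ⊕ v4

Key point: c commutes, so take the v-inputs in any fixed order.
(v3 ⊕ v2) flattens to v3 ⊕ v2
(v1 ⊕ v4) flattens to v1 ⊕ v4
((v3 ⊕ v2) ⊕ (v1 ⊕ v4)) flattens to v3 ⊕ v2 ⊕ v1 ⊕ v4
reordering the factors by index: v1 ⊕ v2 ⊕ v3 ⊕ v4


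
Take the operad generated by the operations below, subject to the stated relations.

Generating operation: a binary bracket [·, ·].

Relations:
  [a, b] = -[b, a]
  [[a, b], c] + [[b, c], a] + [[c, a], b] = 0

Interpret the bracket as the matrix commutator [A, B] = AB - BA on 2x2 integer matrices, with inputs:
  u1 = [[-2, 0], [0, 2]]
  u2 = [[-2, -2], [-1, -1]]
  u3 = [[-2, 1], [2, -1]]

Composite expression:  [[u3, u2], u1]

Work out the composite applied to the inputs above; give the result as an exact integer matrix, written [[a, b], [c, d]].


[u3, u2] = [[3, 3], [-3, -3]]
[[u3, u2], u1] = [[0, 12], [12, 0]]

[[0, 12], [12, 0]]


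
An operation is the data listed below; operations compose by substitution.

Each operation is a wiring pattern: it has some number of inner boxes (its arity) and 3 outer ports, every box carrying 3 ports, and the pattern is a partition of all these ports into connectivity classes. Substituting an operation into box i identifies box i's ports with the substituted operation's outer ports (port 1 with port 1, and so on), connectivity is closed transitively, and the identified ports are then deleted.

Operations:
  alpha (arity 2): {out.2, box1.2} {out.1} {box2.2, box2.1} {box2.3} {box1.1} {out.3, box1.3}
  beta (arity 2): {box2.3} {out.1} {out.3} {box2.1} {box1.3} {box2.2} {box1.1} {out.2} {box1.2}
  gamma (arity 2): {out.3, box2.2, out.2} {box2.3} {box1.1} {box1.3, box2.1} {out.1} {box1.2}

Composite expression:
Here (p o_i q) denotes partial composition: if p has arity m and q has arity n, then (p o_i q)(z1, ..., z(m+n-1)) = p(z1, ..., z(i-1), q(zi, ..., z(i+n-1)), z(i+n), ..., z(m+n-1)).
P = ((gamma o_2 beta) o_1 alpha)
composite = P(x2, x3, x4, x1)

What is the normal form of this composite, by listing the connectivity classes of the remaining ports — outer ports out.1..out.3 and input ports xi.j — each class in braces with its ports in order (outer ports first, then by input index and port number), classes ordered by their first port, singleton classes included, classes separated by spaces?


After gluing at gamma, chains via deleted ports link the x-ports.
alpha over (x2, x3) gives {out.1} {out.2, x2.2} {out.3, x2.3} {x2.1} {x3.1, x3.2} {x3.3}, out.j being that stage's outer ports
beta over (x4, x1) gives {out.1} {out.2} {out.3} {x1.1} {x1.2} {x1.3} {x4.1} {x4.2} {x4.3}, out.j being that stage's outer ports
gamma over (x2, x3, x4, x1) gives {out.1} {out.2, out.3} {x1.1} {x1.2} {x1.3} {x2.1} {x2.2} {x2.3} {x3.1, x3.2} {x3.3} {x4.1} {x4.2} {x4.3}, out.j being that stage's outer ports

{out.1} {out.2, out.3} {x1.1} {x1.2} {x1.3} {x2.1} {x2.2} {x2.3} {x3.1, x3.2} {x3.3} {x4.1} {x4.2} {x4.3}


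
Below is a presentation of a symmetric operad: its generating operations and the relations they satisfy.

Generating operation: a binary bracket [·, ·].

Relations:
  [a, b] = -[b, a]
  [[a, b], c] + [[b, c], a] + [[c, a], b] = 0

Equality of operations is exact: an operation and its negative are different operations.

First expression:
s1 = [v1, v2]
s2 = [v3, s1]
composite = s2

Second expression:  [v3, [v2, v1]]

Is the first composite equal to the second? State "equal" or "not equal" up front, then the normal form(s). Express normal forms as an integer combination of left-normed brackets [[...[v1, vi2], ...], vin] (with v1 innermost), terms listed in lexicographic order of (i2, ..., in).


not equal; first: -[[v1, v2], v3]; second: [[v1, v2], v3]

The first expression reduces to -[[v1, v2], v3]
The second expression reduces to [[v1, v2], v3]
The forms do not match — not equal.


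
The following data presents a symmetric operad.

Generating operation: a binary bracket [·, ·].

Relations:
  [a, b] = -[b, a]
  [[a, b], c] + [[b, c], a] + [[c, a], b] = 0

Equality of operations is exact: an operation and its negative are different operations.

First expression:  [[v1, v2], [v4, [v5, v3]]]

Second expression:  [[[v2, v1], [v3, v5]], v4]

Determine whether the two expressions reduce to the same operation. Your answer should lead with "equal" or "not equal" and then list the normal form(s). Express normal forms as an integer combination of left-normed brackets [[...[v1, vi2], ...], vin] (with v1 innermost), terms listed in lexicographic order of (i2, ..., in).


Normal form of the first expression: [[[[v1, v2], v3], v5], v4] - [[[[v1, v2], v4], v3], v5] + [[[[v1, v2], v4], v5], v3] - [[[[v1, v2], v5], v3], v4]
Normal form of the second expression: -[[[[v1, v2], v3], v5], v4] + [[[[v1, v2], v5], v3], v4]
The forms do not match — not equal.

not equal — first [[[[v1, v2], v3], v5], v4] - [[[[v1, v2], v4], v3], v5] + [[[[v1, v2], v4], v5], v3] - [[[[v1, v2], v5], v3], v4], second -[[[[v1, v2], v3], v5], v4] + [[[[v1, v2], v5], v3], v4]


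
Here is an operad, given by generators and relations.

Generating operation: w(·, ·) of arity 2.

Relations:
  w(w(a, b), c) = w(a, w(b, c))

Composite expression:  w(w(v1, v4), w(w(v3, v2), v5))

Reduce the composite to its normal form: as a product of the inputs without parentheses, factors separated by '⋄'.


v1 ⋄ v4 ⋄ v3 ⋄ v2 ⋄ v5

Key point: w is associative — brackets drop, the v-order remains.
w(v1, v4) flattens to v1 ⋄ v4
w(v3, v2) flattens to v3 ⋄ v2
w(w(v3, v2), v5) flattens to v3 ⋄ v2 ⋄ v5
w(w(v1, v4), w(w(v3, v2), v5)) flattens to v1 ⋄ v4 ⋄ v3 ⋄ v2 ⋄ v5


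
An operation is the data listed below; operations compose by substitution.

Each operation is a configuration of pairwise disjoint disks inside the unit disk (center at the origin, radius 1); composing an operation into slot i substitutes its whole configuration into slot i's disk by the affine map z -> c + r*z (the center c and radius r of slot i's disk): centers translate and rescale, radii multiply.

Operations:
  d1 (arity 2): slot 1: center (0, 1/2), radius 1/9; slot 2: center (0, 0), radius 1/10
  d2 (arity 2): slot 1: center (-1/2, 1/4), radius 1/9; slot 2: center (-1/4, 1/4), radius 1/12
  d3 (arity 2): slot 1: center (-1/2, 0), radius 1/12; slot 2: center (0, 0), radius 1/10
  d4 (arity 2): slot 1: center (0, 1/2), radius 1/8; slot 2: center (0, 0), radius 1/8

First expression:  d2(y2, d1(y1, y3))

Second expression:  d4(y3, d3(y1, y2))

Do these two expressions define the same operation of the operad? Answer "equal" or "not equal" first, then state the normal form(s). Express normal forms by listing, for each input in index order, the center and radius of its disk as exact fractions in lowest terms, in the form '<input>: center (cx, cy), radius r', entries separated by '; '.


Normal form of the first expression: y1: center (-1/4, 7/24), radius 1/108; y2: center (-1/2, 1/4), radius 1/9; y3: center (-1/4, 1/4), radius 1/120
Normal form of the second expression: y1: center (-1/16, 0), radius 1/96; y2: center (0, 0), radius 1/80; y3: center (0, 1/2), radius 1/8
Distinct normal forms: not equal.

not equal; first: y1: center (-1/4, 7/24), radius 1/108; y2: center (-1/2, 1/4), radius 1/9; y3: center (-1/4, 1/4), radius 1/120; second: y1: center (-1/16, 0), radius 1/96; y2: center (0, 0), radius 1/80; y3: center (0, 1/2), radius 1/8


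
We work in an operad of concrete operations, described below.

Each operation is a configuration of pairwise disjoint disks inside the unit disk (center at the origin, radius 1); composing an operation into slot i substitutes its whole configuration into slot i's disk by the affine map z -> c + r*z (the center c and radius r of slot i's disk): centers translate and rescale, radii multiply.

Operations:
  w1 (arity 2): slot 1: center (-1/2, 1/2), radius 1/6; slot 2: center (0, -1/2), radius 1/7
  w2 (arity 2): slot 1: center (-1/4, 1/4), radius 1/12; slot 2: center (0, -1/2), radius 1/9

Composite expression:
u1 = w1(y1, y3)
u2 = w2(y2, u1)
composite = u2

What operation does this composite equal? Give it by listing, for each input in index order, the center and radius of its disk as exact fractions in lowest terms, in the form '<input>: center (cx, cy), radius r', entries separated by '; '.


y1: center (-1/18, -4/9), radius 1/54; y2: center (-1/4, 1/4), radius 1/12; y3: center (0, -5/9), radius 1/63


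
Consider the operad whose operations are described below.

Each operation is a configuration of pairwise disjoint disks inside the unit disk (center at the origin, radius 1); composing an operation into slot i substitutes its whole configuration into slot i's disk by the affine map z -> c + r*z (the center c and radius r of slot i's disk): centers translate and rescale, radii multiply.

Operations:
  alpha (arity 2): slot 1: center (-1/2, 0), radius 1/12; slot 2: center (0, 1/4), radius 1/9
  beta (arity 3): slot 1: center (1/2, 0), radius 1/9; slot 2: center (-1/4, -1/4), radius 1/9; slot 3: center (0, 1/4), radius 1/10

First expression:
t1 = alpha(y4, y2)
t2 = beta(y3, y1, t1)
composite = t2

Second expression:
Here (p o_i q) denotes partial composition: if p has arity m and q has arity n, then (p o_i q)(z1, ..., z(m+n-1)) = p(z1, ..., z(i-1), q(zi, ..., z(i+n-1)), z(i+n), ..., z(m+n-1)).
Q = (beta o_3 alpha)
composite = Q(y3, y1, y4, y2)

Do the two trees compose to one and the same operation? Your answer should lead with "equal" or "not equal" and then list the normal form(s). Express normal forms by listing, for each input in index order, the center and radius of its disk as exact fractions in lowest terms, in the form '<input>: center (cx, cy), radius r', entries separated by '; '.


equal — both sides give y1: center (-1/4, -1/4), radius 1/9; y2: center (0, 11/40), radius 1/90; y3: center (1/2, 0), radius 1/9; y4: center (-1/20, 1/4), radius 1/120

The first expression reduces to y1: center (-1/4, -1/4), radius 1/9; y2: center (0, 11/40), radius 1/90; y3: center (1/2, 0), radius 1/9; y4: center (-1/20, 1/4), radius 1/120
The second expression reduces to y1: center (-1/4, -1/4), radius 1/9; y2: center (0, 11/40), radius 1/90; y3: center (1/2, 0), radius 1/9; y4: center (-1/20, 1/4), radius 1/120
Both agree, so they are equal.


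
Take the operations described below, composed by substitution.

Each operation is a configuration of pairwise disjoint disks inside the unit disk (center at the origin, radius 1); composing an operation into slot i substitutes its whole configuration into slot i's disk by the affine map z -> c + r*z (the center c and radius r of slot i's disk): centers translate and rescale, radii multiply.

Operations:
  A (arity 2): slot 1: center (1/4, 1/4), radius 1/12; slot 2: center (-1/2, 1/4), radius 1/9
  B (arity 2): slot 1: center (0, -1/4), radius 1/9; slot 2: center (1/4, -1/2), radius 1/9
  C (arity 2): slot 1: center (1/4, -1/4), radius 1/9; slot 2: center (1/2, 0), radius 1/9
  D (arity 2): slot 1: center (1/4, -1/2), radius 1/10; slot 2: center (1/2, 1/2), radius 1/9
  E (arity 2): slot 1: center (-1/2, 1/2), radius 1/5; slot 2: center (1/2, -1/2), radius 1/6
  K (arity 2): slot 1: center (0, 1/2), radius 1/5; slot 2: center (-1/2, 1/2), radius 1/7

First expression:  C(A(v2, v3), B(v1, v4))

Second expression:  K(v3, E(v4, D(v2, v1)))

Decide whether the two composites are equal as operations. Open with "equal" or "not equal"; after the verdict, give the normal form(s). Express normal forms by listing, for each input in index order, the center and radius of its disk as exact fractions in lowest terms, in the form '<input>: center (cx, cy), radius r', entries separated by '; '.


not equal; the first gives v1: center (1/2, -1/36), radius 1/81; v2: center (5/18, -2/9), radius 1/108; v3: center (7/36, -2/9), radius 1/81; v4: center (19/36, -1/18), radius 1/81 and the second v1: center (-5/12, 37/84), radius 1/378; v2: center (-71/168, 5/12), radius 1/420; v3: center (0, 1/2), radius 1/5; v4: center (-4/7, 4/7), radius 1/35

The first expression reduces to v1: center (1/2, -1/36), radius 1/81; v2: center (5/18, -2/9), radius 1/108; v3: center (7/36, -2/9), radius 1/81; v4: center (19/36, -1/18), radius 1/81
The second expression reduces to v1: center (-5/12, 37/84), radius 1/378; v2: center (-71/168, 5/12), radius 1/420; v3: center (0, 1/2), radius 1/5; v4: center (-4/7, 4/7), radius 1/35
No match — not equal.


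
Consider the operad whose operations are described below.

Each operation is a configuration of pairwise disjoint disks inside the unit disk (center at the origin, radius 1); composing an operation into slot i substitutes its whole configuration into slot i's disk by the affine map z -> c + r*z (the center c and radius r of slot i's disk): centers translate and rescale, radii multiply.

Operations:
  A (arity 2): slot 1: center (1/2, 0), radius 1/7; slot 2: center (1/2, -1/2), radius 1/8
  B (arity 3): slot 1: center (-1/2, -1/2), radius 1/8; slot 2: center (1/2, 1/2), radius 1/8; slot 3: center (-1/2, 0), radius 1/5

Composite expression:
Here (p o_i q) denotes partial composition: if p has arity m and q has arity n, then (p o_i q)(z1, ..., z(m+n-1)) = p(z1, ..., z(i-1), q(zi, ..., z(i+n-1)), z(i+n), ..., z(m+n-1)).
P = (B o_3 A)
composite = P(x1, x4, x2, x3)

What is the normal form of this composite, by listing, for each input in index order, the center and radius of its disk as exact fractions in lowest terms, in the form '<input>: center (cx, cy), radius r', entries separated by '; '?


x1: center (-1/2, -1/2), radius 1/8; x2: center (-2/5, 0), radius 1/35; x3: center (-2/5, -1/10), radius 1/40; x4: center (1/2, 1/2), radius 1/8

Only the slot chain above each x matters under B; compose those maps.
tracing x1 down its 1-map path: center (-1/2, -1/2), radius 1/8
tracing x4 down its 1-map path: center (1/2, 1/2), radius 1/8
tracing x2 down its 2-map path: center (-2/5, 0), radius 1/35
tracing x3 down its 2-map path: center (-2/5, -1/10), radius 1/40


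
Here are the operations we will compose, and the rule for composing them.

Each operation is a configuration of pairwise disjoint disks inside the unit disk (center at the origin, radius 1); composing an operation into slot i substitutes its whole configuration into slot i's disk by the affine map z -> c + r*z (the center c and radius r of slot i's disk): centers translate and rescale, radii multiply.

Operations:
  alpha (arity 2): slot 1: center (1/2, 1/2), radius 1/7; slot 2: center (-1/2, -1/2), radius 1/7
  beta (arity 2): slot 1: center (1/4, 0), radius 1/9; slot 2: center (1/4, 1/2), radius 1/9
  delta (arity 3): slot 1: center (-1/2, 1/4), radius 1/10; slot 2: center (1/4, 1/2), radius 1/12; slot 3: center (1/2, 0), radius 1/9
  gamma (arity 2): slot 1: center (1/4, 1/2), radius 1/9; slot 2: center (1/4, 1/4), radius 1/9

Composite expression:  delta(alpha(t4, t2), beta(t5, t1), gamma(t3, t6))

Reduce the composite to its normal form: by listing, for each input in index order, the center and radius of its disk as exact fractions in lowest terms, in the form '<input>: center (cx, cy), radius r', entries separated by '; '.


t1: center (13/48, 13/24), radius 1/108; t2: center (-11/20, 1/5), radius 1/70; t3: center (19/36, 1/18), radius 1/81; t4: center (-9/20, 3/10), radius 1/70; t5: center (13/48, 1/2), radius 1/108; t6: center (19/36, 1/36), radius 1/81

Follow each t-input down from delta: c' goes to c + r*c', radius to r*r'.
t4: after 2 affine steps, its disk has center (-9/20, 3/10), radius 1/70
t2: after 2 affine steps, its disk has center (-11/20, 1/5), radius 1/70
t5: after 2 affine steps, its disk has center (13/48, 1/2), radius 1/108
t1: after 2 affine steps, its disk has center (13/48, 13/24), radius 1/108
t3: after 2 affine steps, its disk has center (19/36, 1/18), radius 1/81
t6: after 2 affine steps, its disk has center (19/36, 1/36), radius 1/81


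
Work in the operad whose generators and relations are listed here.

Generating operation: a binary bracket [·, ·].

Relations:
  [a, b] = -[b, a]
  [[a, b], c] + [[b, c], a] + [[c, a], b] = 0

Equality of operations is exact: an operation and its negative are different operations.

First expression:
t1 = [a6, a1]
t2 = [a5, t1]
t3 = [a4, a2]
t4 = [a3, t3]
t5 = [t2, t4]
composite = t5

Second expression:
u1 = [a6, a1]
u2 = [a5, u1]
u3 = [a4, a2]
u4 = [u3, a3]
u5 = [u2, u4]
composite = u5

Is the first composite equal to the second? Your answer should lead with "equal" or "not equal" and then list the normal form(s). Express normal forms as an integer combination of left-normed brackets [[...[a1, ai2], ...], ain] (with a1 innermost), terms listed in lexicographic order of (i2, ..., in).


not equal: they reduce to [[[[[a1, a6], a5], a2], a4], a3] - [[[[[a1, a6], a5], a3], a2], a4] + [[[[[a1, a6], a5], a3], a4], a2] - [[[[[a1, a6], a5], a4], a2], a3] and -[[[[[a1, a6], a5], a2], a4], a3] + [[[[[a1, a6], a5], a3], a2], a4] - [[[[[a1, a6], a5], a3], a4], a2] + [[[[[a1, a6], a5], a4], a2], a3]

The first expression, normalized: [[[[[a1, a6], a5], a2], a4], a3] - [[[[[a1, a6], a5], a3], a2], a4] + [[[[[a1, a6], a5], a3], a4], a2] - [[[[[a1, a6], a5], a4], a2], a3]
The second expression, normalized: -[[[[[a1, a6], a5], a2], a4], a3] + [[[[[a1, a6], a5], a3], a2], a4] - [[[[[a1, a6], a5], a3], a4], a2] + [[[[[a1, a6], a5], a4], a2], a3]
They disagree, so not equal.


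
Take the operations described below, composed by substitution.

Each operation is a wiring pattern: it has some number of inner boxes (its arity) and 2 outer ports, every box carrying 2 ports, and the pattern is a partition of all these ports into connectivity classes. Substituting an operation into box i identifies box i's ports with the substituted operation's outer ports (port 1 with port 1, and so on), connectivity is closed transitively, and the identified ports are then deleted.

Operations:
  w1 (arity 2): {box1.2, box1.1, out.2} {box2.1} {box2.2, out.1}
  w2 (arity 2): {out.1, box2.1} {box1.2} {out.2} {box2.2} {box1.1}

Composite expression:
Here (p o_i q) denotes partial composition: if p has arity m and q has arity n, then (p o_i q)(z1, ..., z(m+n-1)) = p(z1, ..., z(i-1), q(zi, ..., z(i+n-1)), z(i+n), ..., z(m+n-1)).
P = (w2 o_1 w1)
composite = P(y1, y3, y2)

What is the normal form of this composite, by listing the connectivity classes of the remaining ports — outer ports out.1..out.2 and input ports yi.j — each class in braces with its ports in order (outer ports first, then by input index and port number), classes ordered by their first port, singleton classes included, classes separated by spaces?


After gluing at w2, chains via deleted ports link the y-ports.
through w1, on inputs (y1, y3): {out.1, y3.2} {out.2, y1.1, y1.2} {y3.1} (out.j = stage outer ports)
through w2, on inputs (y1, y3, y2): {out.1, y2.1} {out.2} {y1.1, y1.2} {y2.2} {y3.1} {y3.2} (out.j = stage outer ports)

{out.1, y2.1} {out.2} {y1.1, y1.2} {y2.2} {y3.1} {y3.2}


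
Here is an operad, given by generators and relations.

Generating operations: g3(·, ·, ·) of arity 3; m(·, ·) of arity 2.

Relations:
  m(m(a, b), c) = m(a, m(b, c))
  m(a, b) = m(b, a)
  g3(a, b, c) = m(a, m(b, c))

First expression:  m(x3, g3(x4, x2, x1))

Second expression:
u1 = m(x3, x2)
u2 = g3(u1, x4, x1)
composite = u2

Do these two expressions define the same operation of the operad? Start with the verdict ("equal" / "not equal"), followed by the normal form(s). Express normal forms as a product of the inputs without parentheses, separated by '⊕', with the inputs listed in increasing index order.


equal; the common form is x1 ⊕ x2 ⊕ x3 ⊕ x4

Normal form of the first expression: x1 ⊕ x2 ⊕ x3 ⊕ x4
Normal form of the second expression: x1 ⊕ x2 ⊕ x3 ⊕ x4
One common form — equal.


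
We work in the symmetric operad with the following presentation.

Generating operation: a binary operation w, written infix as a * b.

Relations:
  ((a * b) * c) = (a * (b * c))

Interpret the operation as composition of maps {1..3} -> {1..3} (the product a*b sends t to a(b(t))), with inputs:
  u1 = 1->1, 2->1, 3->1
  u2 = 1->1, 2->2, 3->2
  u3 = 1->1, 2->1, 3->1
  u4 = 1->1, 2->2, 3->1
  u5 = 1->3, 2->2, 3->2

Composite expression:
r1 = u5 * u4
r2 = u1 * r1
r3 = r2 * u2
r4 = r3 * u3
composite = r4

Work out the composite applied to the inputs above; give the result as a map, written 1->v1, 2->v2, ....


1->1, 2->1, 3->1

(u5 * u4) = 1->3, 2->2, 3->3
(u1 * (u5 * u4)) = 1->1, 2->1, 3->1
((u1 * (u5 * u4)) * u2) = 1->1, 2->1, 3->1
(((u1 * (u5 * u4)) * u2) * u3) = 1->1, 2->1, 3->1


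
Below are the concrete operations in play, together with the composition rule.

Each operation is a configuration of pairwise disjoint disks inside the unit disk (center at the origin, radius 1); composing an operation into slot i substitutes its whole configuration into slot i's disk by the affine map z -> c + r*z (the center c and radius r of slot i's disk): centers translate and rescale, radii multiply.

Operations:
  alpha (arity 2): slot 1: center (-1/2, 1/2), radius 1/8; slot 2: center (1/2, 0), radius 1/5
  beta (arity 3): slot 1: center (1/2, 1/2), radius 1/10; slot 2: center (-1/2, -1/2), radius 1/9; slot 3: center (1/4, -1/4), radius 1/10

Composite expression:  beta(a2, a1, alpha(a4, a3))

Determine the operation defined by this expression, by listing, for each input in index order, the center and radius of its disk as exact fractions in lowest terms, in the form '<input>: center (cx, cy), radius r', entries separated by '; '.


a1: center (-1/2, -1/2), radius 1/9; a2: center (1/2, 1/2), radius 1/10; a3: center (3/10, -1/4), radius 1/50; a4: center (1/5, -1/5), radius 1/80


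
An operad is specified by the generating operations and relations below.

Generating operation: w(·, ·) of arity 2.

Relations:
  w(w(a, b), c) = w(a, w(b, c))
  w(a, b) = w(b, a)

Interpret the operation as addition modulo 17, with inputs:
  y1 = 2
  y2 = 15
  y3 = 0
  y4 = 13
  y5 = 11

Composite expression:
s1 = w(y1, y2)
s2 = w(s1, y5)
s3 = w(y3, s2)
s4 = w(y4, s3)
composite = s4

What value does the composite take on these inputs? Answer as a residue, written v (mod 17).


7 (mod 17)

w(y1, y2) = 0
w(w(y1, y2), y5) = 11
w(y3, w(w(y1, y2), y5)) = 11
w(y4, w(y3, w(w(y1, y2), y5))) = 7


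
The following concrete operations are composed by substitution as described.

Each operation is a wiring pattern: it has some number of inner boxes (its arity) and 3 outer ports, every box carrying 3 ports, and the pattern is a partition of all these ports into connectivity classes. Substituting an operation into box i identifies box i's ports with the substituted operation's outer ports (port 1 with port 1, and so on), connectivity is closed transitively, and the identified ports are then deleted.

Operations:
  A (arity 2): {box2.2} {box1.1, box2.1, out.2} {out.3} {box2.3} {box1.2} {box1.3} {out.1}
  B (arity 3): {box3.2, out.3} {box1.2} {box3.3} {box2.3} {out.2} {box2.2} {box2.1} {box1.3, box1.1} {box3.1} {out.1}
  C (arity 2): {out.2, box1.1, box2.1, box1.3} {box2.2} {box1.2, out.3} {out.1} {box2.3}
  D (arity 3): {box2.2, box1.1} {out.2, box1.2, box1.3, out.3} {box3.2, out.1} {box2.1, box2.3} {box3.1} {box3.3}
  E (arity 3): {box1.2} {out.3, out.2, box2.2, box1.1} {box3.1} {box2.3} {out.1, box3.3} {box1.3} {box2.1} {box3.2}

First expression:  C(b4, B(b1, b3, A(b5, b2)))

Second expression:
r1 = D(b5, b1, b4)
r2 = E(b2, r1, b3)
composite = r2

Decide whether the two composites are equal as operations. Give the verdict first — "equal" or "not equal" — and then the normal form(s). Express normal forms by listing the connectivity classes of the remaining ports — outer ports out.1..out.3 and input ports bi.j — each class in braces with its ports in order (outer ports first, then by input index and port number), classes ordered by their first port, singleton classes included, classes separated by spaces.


not equal; the first gives {out.1} {out.2, b4.1, b4.3} {out.3, b4.2} {b1.1, b1.3} {b1.2} {b2.1, b5.1} {b2.2} {b2.3} {b3.1} {b3.2} {b3.3} {b5.2} {b5.3} and the second {out.1, b3.3} {out.2, out.3, b2.1, b5.2, b5.3} {b1.1, b1.3} {b1.2, b5.1} {b2.2} {b2.3} {b3.1} {b3.2} {b4.1} {b4.2} {b4.3}

The first composite normalizes to {out.1} {out.2, b4.1, b4.3} {out.3, b4.2} {b1.1, b1.3} {b1.2} {b2.1, b5.1} {b2.2} {b2.3} {b3.1} {b3.2} {b3.3} {b5.2} {b5.3}
The second composite normalizes to {out.1, b3.3} {out.2, out.3, b2.1, b5.2, b5.3} {b1.1, b1.3} {b1.2, b5.1} {b2.2} {b2.3} {b3.1} {b3.2} {b4.1} {b4.2} {b4.3}
The normal forms differ: not equal.
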